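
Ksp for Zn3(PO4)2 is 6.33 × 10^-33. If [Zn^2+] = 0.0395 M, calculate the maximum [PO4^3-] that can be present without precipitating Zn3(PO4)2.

[PO4^3-] = 1.01 x 10^-14 M

Zn3(PO4)2(s) <=> 3 Zn^2+ + 2 PO4^3-
Ksp = [Zn^2+]^3[PO4^3-]^2
Precipitation begins when Q = Ksp. With [Zn^2+] = 0.0395 M:
6.33 × 10^-33 = (0.0395)^3 × [PO4^3-]^2
[PO4^3-] = (6.33 × 10^-33 / 6.163 x 10^-5)^(1/2) = 1.01 × 10^-14 M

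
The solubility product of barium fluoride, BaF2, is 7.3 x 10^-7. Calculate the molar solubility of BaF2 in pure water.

BaF2(s) ⇌ Ba^2+(aq) + 2 F^-(aq)
Ksp = [Ba^2+][F^-]^2
If s mol/L of BaF2 dissolves, [Ba^2+] = s and [F^-] = 2s.
Substituting: Ksp = s(2s)^2 = 4s^3
s = (7.3 x 10^-7 / 4)^(1/3) = 5.7 × 10^-3 M

s = 5.7 × 10^-3 M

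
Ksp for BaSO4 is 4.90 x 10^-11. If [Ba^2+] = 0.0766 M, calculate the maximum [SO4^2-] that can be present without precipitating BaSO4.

[SO4^2-] ≈ 6.40 × 10^-10 M

BaSO4(s) <=> Ba^2+(aq) + SO4^2-(aq)
Ksp = [Ba^2+][SO4^2-]
Precipitation begins when Q = Ksp. With [Ba^2+] = 0.0766 M:
4.90 x 10^-11 = (0.0766) × [SO4^2-]
[SO4^2-] = (4.90 x 10^-11 / 7.66 × 10^-2) = 6.40 × 10^-10 M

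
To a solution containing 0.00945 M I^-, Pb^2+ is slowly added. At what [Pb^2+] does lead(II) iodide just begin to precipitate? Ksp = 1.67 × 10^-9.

PbI2(s) ⇌ Pb^2+(aq) + 2 I^-(aq)
Ksp = [Pb^2+][I^-]^2
Precipitation begins when Q = Ksp. With [I^-] = 0.00945 M:
1.67 × 10^-9 = (0.00945)^2 × [Pb^2+]
[Pb^2+] = (1.67 × 10^-9 / 8.930 x 10^-5) = 1.87 × 10^-5 M

[Pb^2+] ≈ 1.87e-5 M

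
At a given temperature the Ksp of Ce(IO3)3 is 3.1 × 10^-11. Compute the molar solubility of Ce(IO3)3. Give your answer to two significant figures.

Ce(IO3)3(s) ⇌ Ce^3+ + 3 IO3^-
Ksp = [Ce^3+][IO3^-]^3
If s mol/L of Ce(IO3)3 dissolves, [Ce^3+] = s and [IO3^-] = 3s.
Substituting: Ksp = s(3s)^3 = 27s^4
s = (3.1 × 10^-11 / 27)^(1/4) = 1.0 × 10^-3 M

s ≈ 1.0 x 10^-3 M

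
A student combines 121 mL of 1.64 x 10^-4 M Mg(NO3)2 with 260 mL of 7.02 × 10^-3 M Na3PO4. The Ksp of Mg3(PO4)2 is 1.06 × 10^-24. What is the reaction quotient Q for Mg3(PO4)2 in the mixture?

Q = 3.24 × 10^-18

Total volume = 121 + 260 = 381 mL.
[Mg^2+] = 1.64 x 10^-4 × (121/381) = 5.208 x 10^-5 M
[PO4^3-] = 7.02 × 10^-3 × (260/381) = 4.791 × 10^-3 M
Mg3(PO4)2(s) ⇌ 3 Mg^2+(aq) + 2 PO4^3-(aq), so Q = [Mg^2+]^3[PO4^3-]^2
Q = (5.208 × 10^-5)^3(4.791 x 10^-3)^2 = 3.24 × 10^-18
Q > Ksp, so Mg3(PO4)2 will precipitate.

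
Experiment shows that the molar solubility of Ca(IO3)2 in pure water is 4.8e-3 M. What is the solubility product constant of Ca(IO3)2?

Ca(IO3)2(s) <=> Ca^2+ + 2 IO3^-
If s mol/L of Ca(IO3)2 dissolves, [Ca^2+] = s and [IO3^-] = 2s.
Ksp = [Ca^2+][IO3^-]^2
Substituting: Ksp = s(2s)^2 = 4s^3
With s = 4.8 × 10^-3: Ksp = 4.4 × 10^-7

4.4 × 10^-7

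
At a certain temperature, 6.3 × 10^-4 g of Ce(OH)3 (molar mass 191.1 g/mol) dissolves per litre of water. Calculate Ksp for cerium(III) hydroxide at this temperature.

3.2e-21

Molar solubility s = (6.3 × 10^-4 g/L) / (191.1 g/mol) = 3.30 × 10^-6 M.
Ce(OH)3(s) ⇌ Ce^3+ + 3 OH^-
For each mole of Ce(OH)3 that dissolves: [Ce^3+] = s, [OH^-] = 3s.
Ksp = [Ce^3+][OH^-]^3
Substituting: Ksp = s(3s)^3 = 27s^4
Ksp = 27 × (3.30 × 10^-6)^4 = 3.2 × 10^-21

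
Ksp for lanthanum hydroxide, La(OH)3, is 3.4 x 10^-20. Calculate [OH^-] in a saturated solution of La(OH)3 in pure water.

1.8e-5 M

La(OH)3(s) ⇌ La^3+(aq) + 3 OH^-(aq)
Ksp = [La^3+][OH^-]^3
With molar solubility s: [La^3+] = s, [OH^-] = 3s.
Ksp = s(3s)^3 = 27s^4
s = (3.4 x 10^-20 / 27)^(1/4) = 5.96 x 10^-6 M
[OH^-] = 3s = 1.8 × 10^-5 M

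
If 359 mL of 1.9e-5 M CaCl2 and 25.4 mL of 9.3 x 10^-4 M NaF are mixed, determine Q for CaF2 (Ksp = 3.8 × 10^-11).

Q = 6.7e-14

Total volume = 359 + 25.4 = 384.4 mL.
[Ca^2+] = 1.9 × 10^-5 × (359/384.4) = 1.77 × 10^-5 M
[F^-] = 9.3 x 10^-4 × (25.4/384.4) = 6.15 × 10^-5 M
CaF2(s) ⇌ Ca^2+ + 2 F^-, so Q = [Ca^2+][F^-]^2
Q = (1.77 x 10^-5)(6.15 x 10^-5)^2 = 6.7 × 10^-14
Q < Ksp, so no precipitate of CaF2 forms.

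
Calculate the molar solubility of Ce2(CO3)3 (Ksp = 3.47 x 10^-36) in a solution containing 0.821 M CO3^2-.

s = 1.25 × 10^-18 M

Ce2(CO3)3(s) ⇌ 2 Ce^3+ + 3 CO3^2-
Ksp = [Ce^3+]^2[CO3^2-]^3
Let s = moles of Ce2(CO3)3 that dissolve per litre. [Ce^3+] = 2s, [CO3^2-] = 0.821 + 3s ≈ 0.821 (since the CO3^2- already present dominates).
Ksp ≈ (2s)^2 × (0.821)^3
s = 1.25 × 10^-18 M
Check: 3s = 3.8 × 10^-18 ≪ 0.821, so the approximation is valid.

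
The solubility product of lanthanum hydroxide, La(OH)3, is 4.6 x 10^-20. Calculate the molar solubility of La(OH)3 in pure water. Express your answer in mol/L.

La(OH)3(s) <=> La^3+ + 3 OH^-
Ksp = [La^3+][OH^-]^3
For each mole of La(OH)3 that dissolves: [La^3+] = s, [OH^-] = 3s.
Ksp = s(3s)^3 = 27s^4
s^4 = 4.6 x 10^-20 / 27, so s = 6.4 × 10^-6 M

6.4 × 10^-6 M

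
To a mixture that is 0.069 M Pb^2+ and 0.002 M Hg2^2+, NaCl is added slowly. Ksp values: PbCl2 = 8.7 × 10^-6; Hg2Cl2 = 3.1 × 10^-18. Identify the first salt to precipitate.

Each salt begins to precipitate when Q = Ksp, i.e. when [Cl^-] reaches its threshold.
For PbCl2: 8.7 × 10^-6 = 0.069 × [Cl^-]^2  ⇒  [Cl^-] = 1.1 × 10^-2 M.
For Hg2Cl2: 3.1 × 10^-18 = 0.002 × [Cl^-]^2  ⇒  [Cl^-] = 3.9 × 10^-8 M.
The salt with the lower threshold [Cl^-] precipitates first: Hg2Cl2.

Hg2Cl2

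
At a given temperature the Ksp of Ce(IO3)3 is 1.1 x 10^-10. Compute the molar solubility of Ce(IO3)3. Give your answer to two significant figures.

s = 1.4 × 10^-3 M

Ce(IO3)3(s) ⇌ Ce^3+(aq) + 3 IO3^-(aq)
Ksp = [Ce^3+][IO3^-]^3
For each mole of Ce(IO3)3 that dissolves: [Ce^3+] = s, [IO3^-] = 3s.
Substituting: Ksp = s(3s)^3 = 27s^4
s = (1.1 x 10^-10 / 27)^(1/4) = 1.4 × 10^-3 M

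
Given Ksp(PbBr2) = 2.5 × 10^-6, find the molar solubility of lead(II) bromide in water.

PbBr2(s) <=> Pb^2+(aq) + 2 Br^-(aq)
Ksp = [Pb^2+][Br^-]^2
For each mole of PbBr2 that dissolves: [Pb^2+] = s, [Br^-] = 2s.
So Ksp = s × (2s)^2 = 4s^3
s^3 = 2.5 × 10^-6 / 4, so s = 8.5 × 10^-3 M

s = 8.5e-3 M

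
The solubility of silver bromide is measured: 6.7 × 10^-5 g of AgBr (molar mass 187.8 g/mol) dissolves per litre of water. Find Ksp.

Ksp ≈ 1.3 × 10^-13

Molar solubility s = (6.7 x 10^-5 g/L) / (187.8 g/mol) = 3.57 × 10^-7 M.
AgBr(s) <=> Ag^+ + Br^-
With molar solubility s: [Ag^+] = s, [Br^-] = s.
Ksp = [Ag^+][Br^-]
Ksp = (s)(s) = s^2
Ksp = (3.57 × 10^-7)^2 = 1.3 × 10^-13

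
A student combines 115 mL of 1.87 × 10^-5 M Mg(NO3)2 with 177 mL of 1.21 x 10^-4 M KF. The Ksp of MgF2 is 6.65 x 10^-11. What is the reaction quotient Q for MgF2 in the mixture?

3.96e-14

Total volume = 115 + 177 = 292 mL.
[Mg^2+] = 1.87 × 10^-5 × (115/292) = 7.365 × 10^-6 M
[F^-] = 1.21 × 10^-4 × (177/292) = 7.335 × 10^-5 M
MgF2(s) ⇌ Mg^2+ + 2 F^-, so Q = [Mg^2+][F^-]^2
Q = (7.365 × 10^-6)(7.335 x 10^-5)^2 = 3.96 × 10^-14
Q < Ksp, so no precipitate of MgF2 forms.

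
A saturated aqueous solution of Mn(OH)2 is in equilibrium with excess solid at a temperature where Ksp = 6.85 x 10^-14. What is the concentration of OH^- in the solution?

5.16 x 10^-5 M

Mn(OH)2(s) ⇌ Mn^2+ + 2 OH^-
Ksp = [Mn^2+][OH^-]^2
Let s = molar solubility. Then [Mn^2+] = s and [OH^-] = 2s.
Substituting: Ksp = s(2s)^2 = 4s^3
s = (6.85 x 10^-14 / 4)^(1/3) = 2.578 × 10^-5 M
[OH^-] = 2s = 5.16 × 10^-5 M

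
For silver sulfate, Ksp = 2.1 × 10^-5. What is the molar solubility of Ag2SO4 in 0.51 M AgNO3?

Ag2SO4(s) ⇌ 2 Ag^+ + SO4^2-
Ksp = [Ag^+]^2[SO4^2-]
If s mol/L dissolves here, [Ag^+] = 0.51 + 2s ≈ 0.51, [SO4^2-] = s (Ksp is small, so little additional dissolves).
Ksp ≈ (0.51)^2 × s
s = 8.1 x 10^-5 M
Check: 2s = 1.6 × 10^-4 ≪ 0.51, so the approximation is valid.

s = 8.1 × 10^-5 M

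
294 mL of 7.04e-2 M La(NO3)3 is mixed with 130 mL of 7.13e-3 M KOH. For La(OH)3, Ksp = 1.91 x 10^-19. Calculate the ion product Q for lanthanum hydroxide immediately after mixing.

5.10 × 10^-10

Total volume = 294 + 130 = 424 mL.
[La^3+] = 7.04 × 10^-2 × (294/424) = 4.882 × 10^-2 M
[OH^-] = 7.13 x 10^-3 × (130/424) = 2.186 × 10^-3 M
La(OH)3(s) ⇌ La^3+ + 3 OH^-, so Q = [La^3+][OH^-]^3
Q = (4.882 x 10^-2)(2.186 x 10^-3)^3 = 5.10 × 10^-10
Q > Ksp, so La(OH)3 will precipitate.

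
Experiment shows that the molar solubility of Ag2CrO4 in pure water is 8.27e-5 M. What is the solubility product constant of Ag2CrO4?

Ksp = 2.26 x 10^-12

Ag2CrO4(s) ⇌ 2 Ag^+ + CrO4^2-
With molar solubility s: [Ag^+] = 2s, [CrO4^2-] = s.
Ksp = [Ag^+]^2[CrO4^2-]
So Ksp = (2s)^2 × s = 4s^3
With s = 8.27 × 10^-5: Ksp = 2.26 x 10^-12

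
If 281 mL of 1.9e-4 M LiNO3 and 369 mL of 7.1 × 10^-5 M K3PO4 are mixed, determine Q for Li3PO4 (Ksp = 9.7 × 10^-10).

Total volume = 281 + 369 = 650 mL.
[Li^+] = 1.9 x 10^-4 × (281/650) = 8.21 x 10^-5 M
[PO4^3-] = 7.1 x 10^-5 × (369/650) = 4.03 × 10^-5 M
Li3PO4(s) ⇌ 3 Li^+ + PO4^3-, so Q = [Li^+]^3[PO4^3-]
Q = (8.21 x 10^-5)^3(4.03 x 10^-5) = 2.2 × 10^-17
Q < Ksp, so no precipitate of Li3PO4 forms.

Q ≈ 2.2 × 10^-17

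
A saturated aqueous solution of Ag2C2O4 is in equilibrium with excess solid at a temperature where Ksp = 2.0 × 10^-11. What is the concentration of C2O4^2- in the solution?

Ag2C2O4(s) <=> 2 Ag^+(aq) + C2O4^2-(aq)
Ksp = [Ag^+]^2[C2O4^2-]
With molar solubility s: [Ag^+] = 2s, [C2O4^2-] = s.
Ksp = (2s)^2s = 4s^3
Solving, s = (2.0 × 10^-11/4)^(1/3) = 1.71 x 10^-4 M
[C2O4^2-] = s = 1.7 x 10^-4 M

1.7 x 10^-4 M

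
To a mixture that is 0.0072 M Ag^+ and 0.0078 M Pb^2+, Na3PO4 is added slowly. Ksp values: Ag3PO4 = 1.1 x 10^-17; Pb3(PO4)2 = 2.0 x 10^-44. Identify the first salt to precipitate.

Pb3(PO4)2

Each salt begins to precipitate when Q = Ksp, i.e. when [PO4^3-] reaches its threshold.
For Ag3PO4: 1.1 x 10^-17 = (0.0072)^3 × [PO4^3-]  ⇒  [PO4^3-] = 2.9 × 10^-11 M.
For Pb3(PO4)2: 2.0 x 10^-44 = (0.0078)^3 × [PO4^3-]^2  ⇒  [PO4^3-] = 2.1 × 10^-19 M.
The salt with the lower threshold [PO4^3-] precipitates first: Pb3(PO4)2.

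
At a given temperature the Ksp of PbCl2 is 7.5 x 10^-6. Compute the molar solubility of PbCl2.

PbCl2(s) <=> Pb^2+(aq) + 2 Cl^-(aq)
Ksp = [Pb^2+][Cl^-]^2
With molar solubility s: [Pb^2+] = s, [Cl^-] = 2s.
Ksp = s(2s)^2 = 4s^3
s^3 = 7.5 x 10^-6 / 4, so s = 1.2 × 10^-2 M

s ≈ 1.2 x 10^-2 M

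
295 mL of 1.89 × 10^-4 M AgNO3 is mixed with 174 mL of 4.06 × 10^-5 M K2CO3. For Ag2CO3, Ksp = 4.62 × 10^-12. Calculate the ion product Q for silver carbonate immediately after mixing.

Total volume = 295 + 174 = 469 mL.
[Ag^+] = 1.89 × 10^-4 × (295/469) = 1.189 x 10^-4 M
[CO3^2-] = 4.06 x 10^-5 × (174/469) = 1.506 × 10^-5 M
Ag2CO3(s) <=> 2 Ag^+ + CO3^2-, so Q = [Ag^+]^2[CO3^2-]
Q = (1.189 × 10^-4)^2(1.506 × 10^-5) = 2.13 × 10^-13
Q < Ksp, so no precipitate of Ag2CO3 forms.

Q ≈ 2.13e-13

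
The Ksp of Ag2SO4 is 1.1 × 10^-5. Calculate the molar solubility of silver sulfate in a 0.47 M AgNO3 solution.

Ag2SO4(s) ⇌ 2 Ag^+(aq) + SO4^2-(aq)
Ksp = [Ag^+]^2[SO4^2-]
If s mol/L dissolves here, [Ag^+] = 0.47 + 2s ≈ 0.47, [SO4^2-] = s (common-ion effect: Ag^+ is already 0.47 M).
Ksp ≈ (0.47)^2 × s
s = 5.0 x 10^-5 M
Check: 2s = 1.0 x 10^-4 ≪ 0.47, so the approximation is valid.

5.0 × 10^-5 M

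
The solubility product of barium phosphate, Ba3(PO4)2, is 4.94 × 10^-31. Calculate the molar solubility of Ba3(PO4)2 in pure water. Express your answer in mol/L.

3.40 × 10^-7 M

Ba3(PO4)2(s) ⇌ 3 Ba^2+(aq) + 2 PO4^3-(aq)
Ksp = [Ba^2+]^3[PO4^3-]^2
With molar solubility s: [Ba^2+] = 3s, [PO4^3-] = 2s.
Ksp = (3s)^3(2s)^2 = 108s^5
s = (4.94 × 10^-31 / 108)^(1/5) = 3.40 × 10^-7 M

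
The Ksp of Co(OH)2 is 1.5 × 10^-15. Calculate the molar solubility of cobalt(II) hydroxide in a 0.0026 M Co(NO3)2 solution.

3.8e-7 M

Co(OH)2(s) ⇌ Co^2+ + 2 OH^-
Ksp = [Co^2+][OH^-]^2
If s mol/L dissolves here, [Co^2+] = 0.0026 + s ≈ 0.0026, [OH^-] = 2s (common-ion effect: Co^2+ is already 0.0026 M).
Ksp ≈ 0.0026 × (2s)^2
s = 3.8 × 10^-7 M
Check: s = 3.8 × 10^-7 ≪ 0.0026, so the approximation is valid.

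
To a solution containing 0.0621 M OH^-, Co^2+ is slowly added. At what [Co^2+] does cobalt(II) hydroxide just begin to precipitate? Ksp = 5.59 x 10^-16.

1.45 × 10^-13 M

Co(OH)2(s) ⇌ Co^2+ + 2 OH^-
Ksp = [Co^2+][OH^-]^2
Precipitation begins when Q = Ksp. With [OH^-] = 0.0621 M:
5.59 x 10^-16 = (0.0621)^2 × [Co^2+]
[Co^2+] = (5.59 x 10^-16 / 3.856 × 10^-3) = 1.45 x 10^-13 M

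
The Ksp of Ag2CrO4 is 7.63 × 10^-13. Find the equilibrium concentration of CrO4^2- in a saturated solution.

Ag2CrO4(s) ⇌ 2 Ag^+ + CrO4^2-
Ksp = [Ag^+]^2[CrO4^2-]
If s mol/L of Ag2CrO4 dissolves, [Ag^+] = 2s and [CrO4^2-] = s.
Substituting: Ksp = (2s)^2s = 4s^3
Solving, s = (7.63 × 10^-13/4)^(1/3) = 5.756 x 10^-5 M
[CrO4^2-] = s = 5.76 × 10^-5 M

[CrO4^2-] = 5.76 × 10^-5 M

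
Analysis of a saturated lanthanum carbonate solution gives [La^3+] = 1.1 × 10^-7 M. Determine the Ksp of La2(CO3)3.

La2(CO3)3(s) ⇌ 2 La^3+ + 3 CO3^2-
Stoichiometry gives [CO3^2-] = (3/2)[La^3+] = 1.65 x 10^-7 M.
Ksp = [La^3+]^2[CO3^2-]^3
Ksp = (1.1 × 10^-7)^2 × (1.65 × 10^-7)^3 = 5.4 × 10^-35

Ksp ≈ 5.4e-35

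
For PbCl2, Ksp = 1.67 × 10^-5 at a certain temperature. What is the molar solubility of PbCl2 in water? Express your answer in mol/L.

s = 1.61 × 10^-2 M

PbCl2(s) <=> Pb^2+(aq) + 2 Cl^-(aq)
Ksp = [Pb^2+][Cl^-]^2
Let s = molar solubility. Then [Pb^2+] = s and [Cl^-] = 2s.
So Ksp = s × (2s)^2 = 4s^3
s^3 = 1.67 × 10^-5 / 4, so s = 1.61 × 10^-2 M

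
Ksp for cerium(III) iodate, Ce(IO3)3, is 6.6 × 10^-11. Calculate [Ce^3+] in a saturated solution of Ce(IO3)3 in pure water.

[Ce^3+] ≈ 1.3e-3 M

Ce(IO3)3(s) ⇌ Ce^3+ + 3 IO3^-
Ksp = [Ce^3+][IO3^-]^3
For each mole of Ce(IO3)3 that dissolves: [Ce^3+] = s, [IO3^-] = 3s.
Ksp = s(3s)^3 = 27s^4
s = (6.6 × 10^-11 / 27)^(1/4) = 1.25 × 10^-3 M
[Ce^3+] = s = 1.3 x 10^-3 M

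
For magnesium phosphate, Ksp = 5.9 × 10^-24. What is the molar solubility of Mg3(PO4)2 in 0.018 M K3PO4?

s ≈ 8.8e-8 M

Mg3(PO4)2(s) <=> 3 Mg^2+ + 2 PO4^3-
Ksp = [Mg^2+]^3[PO4^3-]^2
Let s = moles of Mg3(PO4)2 that dissolve per litre. [Mg^2+] = 3s, [PO4^3-] = 0.018 + 2s ≈ 0.018 (Ksp is small, so little additional dissolves).
Ksp ≈ (3s)^3 × (0.018)^2
s = 8.8 x 10^-8 M
Check: 2s = 1.8 × 10^-7 ≪ 0.018, so the approximation is valid.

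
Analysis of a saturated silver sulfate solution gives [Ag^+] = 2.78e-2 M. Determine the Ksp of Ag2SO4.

Ag2SO4(s) ⇌ 2 Ag^+(aq) + SO4^2-(aq)
Stoichiometry gives [SO4^2-] = (1/2)[Ag^+] = 1.390 × 10^-2 M.
Ksp = [Ag^+]^2[SO4^2-]
Ksp = (2.78 x 10^-2)^2 × 1.390 × 10^-2 = 1.07 x 10^-5

Ksp = 1.07 x 10^-5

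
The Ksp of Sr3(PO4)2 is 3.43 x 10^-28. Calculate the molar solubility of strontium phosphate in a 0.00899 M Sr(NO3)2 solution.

Sr3(PO4)2(s) ⇌ 3 Sr^2+ + 2 PO4^3-
Ksp = [Sr^2+]^3[PO4^3-]^2
Let s be the molar solubility in this solution. [Sr^2+] = 0.00899 + 3s ≈ 0.00899, [PO4^3-] = 2s (common-ion effect: Sr^2+ is already 0.00899 M).
Ksp ≈ (0.00899)^3 × (2s)^2
s = 1.09 × 10^-11 M
Check: 3s = 3.3 x 10^-11 ≪ 0.00899, so the approximation is valid.

1.09 × 10^-11 M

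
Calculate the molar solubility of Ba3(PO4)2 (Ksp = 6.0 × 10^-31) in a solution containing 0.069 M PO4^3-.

s ≈ 1.7e-10 M

Ba3(PO4)2(s) ⇌ 3 Ba^2+(aq) + 2 PO4^3-(aq)
Ksp = [Ba^2+]^3[PO4^3-]^2
If s mol/L dissolves here, [Ba^2+] = 3s, [PO4^3-] = 0.069 + 2s ≈ 0.069 (since the PO4^3- already present dominates).
Ksp ≈ (3s)^3 × (0.069)^2
s = 1.7 x 10^-10 M
Check: 2s = 3.3 × 10^-10 ≪ 0.069, so the approximation is valid.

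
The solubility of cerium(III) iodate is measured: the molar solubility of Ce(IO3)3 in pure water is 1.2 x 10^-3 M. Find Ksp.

Ksp ≈ 5.6 × 10^-11

Ce(IO3)3(s) ⇌ Ce^3+(aq) + 3 IO3^-(aq)
With molar solubility s: [Ce^3+] = s, [IO3^-] = 3s.
Ksp = [Ce^3+][IO3^-]^3
Substituting: Ksp = s(3s)^3 = 27s^4
With s = 1.2 x 10^-3: Ksp = 5.6 x 10^-11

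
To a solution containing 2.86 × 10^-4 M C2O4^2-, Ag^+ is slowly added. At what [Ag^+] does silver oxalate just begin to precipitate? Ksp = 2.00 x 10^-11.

Ag2C2O4(s) ⇌ 2 Ag^+ + C2O4^2-
Ksp = [Ag^+]^2[C2O4^2-]
Precipitation begins when Q = Ksp. With [C2O4^2-] = 2.86 × 10^-4 M:
2.00 x 10^-11 = (2.86 × 10^-4) × [Ag^+]^2
[Ag^+] = (2.00 x 10^-11 / 2.86 × 10^-4)^(1/2) = 2.64 × 10^-4 M

[Ag^+] = 2.64 × 10^-4 M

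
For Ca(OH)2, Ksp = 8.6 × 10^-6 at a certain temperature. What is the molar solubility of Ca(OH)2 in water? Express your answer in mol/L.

s ≈ 1.3 × 10^-2 M

Ca(OH)2(s) ⇌ Ca^2+(aq) + 2 OH^-(aq)
Ksp = [Ca^2+][OH^-]^2
For each mole of Ca(OH)2 that dissolves: [Ca^2+] = s, [OH^-] = 2s.
Ksp = s(2s)^2 = 4s^3
s = (8.6 × 10^-6 / 4)^(1/3) = 1.3 x 10^-2 M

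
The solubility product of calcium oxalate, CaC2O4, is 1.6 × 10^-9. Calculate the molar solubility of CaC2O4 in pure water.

CaC2O4(s) <=> Ca^2+(aq) + C2O4^2-(aq)
Ksp = [Ca^2+][C2O4^2-]
If s mol/L of CaC2O4 dissolves, [Ca^2+] = s and [C2O4^2-] = s.
Ksp = s × s = s^2
s = (1.6 × 10^-9)^(1/2) = 4.0 × 10^-5 M

s = 4.0 × 10^-5 M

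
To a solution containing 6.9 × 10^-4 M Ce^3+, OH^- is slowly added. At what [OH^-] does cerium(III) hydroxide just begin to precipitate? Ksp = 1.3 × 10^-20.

Ce(OH)3(s) <=> Ce^3+(aq) + 3 OH^-(aq)
Ksp = [Ce^3+][OH^-]^3
Precipitation begins when Q = Ksp. With [Ce^3+] = 6.9 × 10^-4 M:
1.3 × 10^-20 = (6.9 × 10^-4) × [OH^-]^3
[OH^-] = (1.3 × 10^-20 / 6.9 × 10^-4)^(1/3) = 2.7 × 10^-6 M

[OH^-] ≈ 2.7 × 10^-6 M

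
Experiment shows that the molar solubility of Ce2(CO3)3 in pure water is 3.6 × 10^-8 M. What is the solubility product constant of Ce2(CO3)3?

Ce2(CO3)3(s) ⇌ 2 Ce^3+ + 3 CO3^2-
Let s = molar solubility. Then [Ce^3+] = 2s and [CO3^2-] = 3s.
Ksp = [Ce^3+]^2[CO3^2-]^3
So Ksp = (2s)^2 × (3s)^3 = 108s^5
Ksp = 108 × (3.6 x 10^-8)^5 = 6.5 × 10^-36

Ksp = 6.5 x 10^-36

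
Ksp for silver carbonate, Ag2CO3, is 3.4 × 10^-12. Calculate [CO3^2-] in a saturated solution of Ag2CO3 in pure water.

Ag2CO3(s) <=> 2 Ag^+(aq) + CO3^2-(aq)
Ksp = [Ag^+]^2[CO3^2-]
For each mole of Ag2CO3 that dissolves: [Ag^+] = 2s, [CO3^2-] = s.
Ksp = (2s)^2s = 4s^3
s = (3.4 × 10^-12 / 4)^(1/3) = 9.47 x 10^-5 M
[CO3^2-] = s = 9.5 x 10^-5 M

[CO3^2-] = 9.5 × 10^-5 M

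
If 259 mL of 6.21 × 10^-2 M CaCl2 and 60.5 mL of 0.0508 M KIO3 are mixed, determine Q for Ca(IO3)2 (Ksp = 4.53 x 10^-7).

Total volume = 259 + 60.5 = 319.5 mL.
[Ca^2+] = 6.21 × 10^-2 × (259/319.5) = 5.034 × 10^-2 M
[IO3^-] = 5.08 x 10^-2 × (60.5/319.5) = 9.619 × 10^-3 M
Ca(IO3)2(s) ⇌ Ca^2+(aq) + 2 IO3^-(aq), so Q = [Ca^2+][IO3^-]^2
Q = (5.034 × 10^-2)(9.619 × 10^-3)^2 = 4.66 × 10^-6
Q > Ksp, so Ca(IO3)2 will precipitate.

4.66 x 10^-6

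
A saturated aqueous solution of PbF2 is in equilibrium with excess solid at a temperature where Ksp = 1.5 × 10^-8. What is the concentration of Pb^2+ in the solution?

PbF2(s) <=> Pb^2+(aq) + 2 F^-(aq)
Ksp = [Pb^2+][F^-]^2
For each mole of PbF2 that dissolves: [Pb^2+] = s, [F^-] = 2s.
So Ksp = s × (2s)^2 = 4s^3
s = (1.5 × 10^-8 / 4)^(1/3) = 1.55 × 10^-3 M
[Pb^2+] = s = 1.6 × 10^-3 M

[Pb^2+] ≈ 1.6 x 10^-3 M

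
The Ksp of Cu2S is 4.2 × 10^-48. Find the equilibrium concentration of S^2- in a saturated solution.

[S^2-] ≈ 1.0e-16 M

Cu2S(s) <=> 2 Cu^+(aq) + S^2-(aq)
Ksp = [Cu^+]^2[S^2-]
For each mole of Cu2S that dissolves: [Cu^+] = 2s, [S^2-] = s.
Substituting: Ksp = (2s)^2s = 4s^3
Solving, s = (4.2 × 10^-48/4)^(1/3) = 1.02 × 10^-16 M
[S^2-] = s = 1.0 × 10^-16 M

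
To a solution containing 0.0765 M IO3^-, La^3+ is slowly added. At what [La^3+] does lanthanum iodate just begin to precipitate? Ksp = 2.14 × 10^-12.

La(IO3)3(s) ⇌ La^3+ + 3 IO3^-
Ksp = [La^3+][IO3^-]^3
Precipitation begins when Q = Ksp. With [IO3^-] = 0.0765 M:
2.14 × 10^-12 = (0.0765)^3 × [La^3+]
[La^3+] = (2.14 × 10^-12 / 4.477 x 10^-4) = 4.78 × 10^-9 M

[La^3+] = 4.78e-9 M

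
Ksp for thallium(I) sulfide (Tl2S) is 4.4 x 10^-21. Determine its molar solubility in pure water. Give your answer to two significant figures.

s = 1.0 × 10^-7 M

Tl2S(s) ⇌ 2 Tl^+(aq) + S^2-(aq)
Ksp = [Tl^+]^2[S^2-]
With molar solubility s: [Tl^+] = 2s, [S^2-] = s.
Ksp = (2s)^2s = 4s^3
s = (4.4 x 10^-21 / 4)^(1/3) = 1.0 × 10^-7 M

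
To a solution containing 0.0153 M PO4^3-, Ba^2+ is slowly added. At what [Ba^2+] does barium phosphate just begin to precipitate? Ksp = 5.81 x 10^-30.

2.92 × 10^-9 M

Ba3(PO4)2(s) <=> 3 Ba^2+ + 2 PO4^3-
Ksp = [Ba^2+]^3[PO4^3-]^2
Precipitation begins when Q = Ksp. With [PO4^3-] = 0.0153 M:
5.81 x 10^-30 = (0.0153)^2 × [Ba^2+]^3
[Ba^2+] = (5.81 x 10^-30 / 2.341 x 10^-4)^(1/3) = 2.92 × 10^-9 M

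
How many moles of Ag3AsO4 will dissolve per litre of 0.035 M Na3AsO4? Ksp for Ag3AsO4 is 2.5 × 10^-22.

6.4e-8 M

Ag3AsO4(s) <=> 3 Ag^+ + AsO4^3-
Ksp = [Ag^+]^3[AsO4^3-]
Let s be the molar solubility in this solution. [Ag^+] = 3s, [AsO4^3-] = 0.035 + s ≈ 0.035 (since AsO4^3- from Na3AsO4 dominates).
Ksp ≈ (3s)^3 × 0.035
s = 6.4 × 10^-8 M
Check: s = 6.4 x 10^-8 ≪ 0.035, so the approximation is valid.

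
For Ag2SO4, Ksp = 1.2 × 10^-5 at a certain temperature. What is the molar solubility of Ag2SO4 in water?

s ≈ 1.4 × 10^-2 M

Ag2SO4(s) ⇌ 2 Ag^+ + SO4^2-
Ksp = [Ag^+]^2[SO4^2-]
With molar solubility s: [Ag^+] = 2s, [SO4^2-] = s.
So Ksp = (2s)^2 × s = 4s^3
Solving, s = (1.2 × 10^-5/4)^(1/3) = 1.4 x 10^-2 M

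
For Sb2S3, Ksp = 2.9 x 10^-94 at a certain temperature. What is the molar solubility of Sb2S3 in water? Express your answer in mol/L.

7.7e-20 M

Sb2S3(s) <=> 2 Sb^3+ + 3 S^2-
Ksp = [Sb^3+]^2[S^2-]^3
If s mol/L of Sb2S3 dissolves, [Sb^3+] = 2s and [S^2-] = 3s.
Ksp = (2s)^2(3s)^3 = 108s^5
s = (2.9 x 10^-94 / 108)^(1/5) = 7.7 × 10^-20 M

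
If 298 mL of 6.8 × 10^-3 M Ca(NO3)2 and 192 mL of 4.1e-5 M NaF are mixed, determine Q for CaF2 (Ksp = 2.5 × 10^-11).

Total volume = 298 + 192 = 490 mL.
[Ca^2+] = 6.8 × 10^-3 × (298/490) = 4.14 x 10^-3 M
[F^-] = 4.1 × 10^-5 × (192/490) = 1.61 x 10^-5 M
CaF2(s) ⇌ Ca^2+(aq) + 2 F^-(aq), so Q = [Ca^2+][F^-]^2
Q = (4.14 x 10^-3)(1.61 × 10^-5)^2 = 1.1 × 10^-12
Q < Ksp, so no precipitate of CaF2 forms.

Q ≈ 1.1e-12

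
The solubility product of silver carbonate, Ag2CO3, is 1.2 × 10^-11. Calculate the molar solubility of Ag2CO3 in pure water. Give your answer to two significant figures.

Ag2CO3(s) ⇌ 2 Ag^+ + CO3^2-
Ksp = [Ag^+]^2[CO3^2-]
Let s = molar solubility. Then [Ag^+] = 2s and [CO3^2-] = s.
Substituting: Ksp = (2s)^2s = 4s^3
s^3 = 1.2 × 10^-11 / 4, so s = 1.4 × 10^-4 M

s ≈ 1.4 × 10^-4 M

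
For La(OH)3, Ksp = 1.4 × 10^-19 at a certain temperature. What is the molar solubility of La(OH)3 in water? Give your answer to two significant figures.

La(OH)3(s) ⇌ La^3+ + 3 OH^-
Ksp = [La^3+][OH^-]^3
With molar solubility s: [La^3+] = s, [OH^-] = 3s.
So Ksp = s × (3s)^3 = 27s^4
s^4 = 1.4 × 10^-19 / 27, so s = 8.5 × 10^-6 M

s ≈ 8.5e-6 M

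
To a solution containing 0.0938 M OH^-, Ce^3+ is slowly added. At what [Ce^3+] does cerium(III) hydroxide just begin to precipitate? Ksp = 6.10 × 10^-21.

Ce(OH)3(s) ⇌ Ce^3+ + 3 OH^-
Ksp = [Ce^3+][OH^-]^3
Precipitation begins when Q = Ksp. With [OH^-] = 0.0938 M:
6.10 × 10^-21 = (0.0938)^3 × [Ce^3+]
[Ce^3+] = (6.10 × 10^-21 / 8.253 x 10^-4) = 7.39 × 10^-18 M

[Ce^3+] ≈ 7.39e-18 M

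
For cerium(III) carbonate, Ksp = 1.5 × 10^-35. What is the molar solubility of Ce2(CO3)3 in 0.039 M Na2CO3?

2.5e-16 M

Ce2(CO3)3(s) ⇌ 2 Ce^3+ + 3 CO3^2-
Ksp = [Ce^3+]^2[CO3^2-]^3
If s mol/L dissolves here, [Ce^3+] = 2s, [CO3^2-] = 0.039 + 3s ≈ 0.039 (common-ion effect: CO3^2- is already 0.039 M).
Ksp ≈ (2s)^2 × (0.039)^3
s = 2.5 x 10^-16 M
Check: 3s = 7.5 × 10^-16 ≪ 0.039, so the approximation is valid.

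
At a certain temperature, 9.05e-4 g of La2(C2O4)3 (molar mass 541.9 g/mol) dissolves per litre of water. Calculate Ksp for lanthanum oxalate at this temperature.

Molar solubility s = (9.05 × 10^-4 g/L) / (541.9 g/mol) = 1.670 × 10^-6 M.
La2(C2O4)3(s) ⇌ 2 La^3+ + 3 C2O4^2-
With molar solubility s: [La^3+] = 2s, [C2O4^2-] = 3s.
Ksp = [La^3+]^2[C2O4^2-]^3
Substituting: Ksp = (2s)^2(3s)^3 = 108s^5
With s = 1.670 × 10^-6: Ksp = 1.40 x 10^-27

Ksp ≈ 1.40 × 10^-27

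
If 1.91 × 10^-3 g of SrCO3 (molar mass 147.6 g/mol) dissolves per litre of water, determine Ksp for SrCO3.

Ksp ≈ 1.67 × 10^-10

Molar solubility s = (1.91 × 10^-3 g/L) / (147.6 g/mol) = 1.294 × 10^-5 M.
SrCO3(s) ⇌ Sr^2+ + CO3^2-
Let s = molar solubility. Then [Sr^2+] = s and [CO3^2-] = s.
Ksp = [Sr^2+][CO3^2-]
Ksp = s^2
With s = 1.294 × 10^-5: Ksp = 1.67 × 10^-10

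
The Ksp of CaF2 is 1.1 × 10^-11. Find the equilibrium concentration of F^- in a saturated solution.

CaF2(s) <=> Ca^2+(aq) + 2 F^-(aq)
Ksp = [Ca^2+][F^-]^2
With molar solubility s: [Ca^2+] = s, [F^-] = 2s.
Ksp = s(2s)^2 = 4s^3
Solving, s = (1.1 × 10^-11/4)^(1/3) = 1.40 x 10^-4 M
[F^-] = 2s = 2.8 × 10^-4 M

[F^-] ≈ 2.8e-4 M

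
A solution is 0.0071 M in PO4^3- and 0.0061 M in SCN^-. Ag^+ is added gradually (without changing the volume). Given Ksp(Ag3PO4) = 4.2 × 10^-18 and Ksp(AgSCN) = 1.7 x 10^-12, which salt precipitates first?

AgSCN

Each salt begins to precipitate when Q = Ksp, i.e. when [Ag^+] reaches its threshold.
For Ag3PO4: 4.2 × 10^-18 = 0.0071 × [Ag^+]^3  ⇒  [Ag^+] = 8.4 x 10^-6 M.
For AgSCN: 1.7 x 10^-12 = 0.0061 × [Ag^+]  ⇒  [Ag^+] = 2.8 × 10^-10 M.
The salt with the lower threshold [Ag^+] precipitates first: AgSCN.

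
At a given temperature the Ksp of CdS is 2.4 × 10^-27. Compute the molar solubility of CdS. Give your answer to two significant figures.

s = 4.9 x 10^-14 M

CdS(s) ⇌ Cd^2+(aq) + S^2-(aq)
Ksp = [Cd^2+][S^2-]
If s mol/L of CdS dissolves, [Cd^2+] = s and [S^2-] = s.
Ksp = s × s = s^2
s = (2.4 × 10^-27)^(1/2) = 4.9 × 10^-14 M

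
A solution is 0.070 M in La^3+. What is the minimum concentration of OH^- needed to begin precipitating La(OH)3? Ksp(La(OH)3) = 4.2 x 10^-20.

La(OH)3(s) <=> La^3+ + 3 OH^-
Ksp = [La^3+][OH^-]^3
Precipitation begins when Q = Ksp. With [La^3+] = 0.070 M:
4.2 x 10^-20 = (0.070) × [OH^-]^3
[OH^-] = (4.2 x 10^-20 / 7.0 x 10^-2)^(1/3) = 8.4 x 10^-7 M

[OH^-] ≈ 8.4e-7 M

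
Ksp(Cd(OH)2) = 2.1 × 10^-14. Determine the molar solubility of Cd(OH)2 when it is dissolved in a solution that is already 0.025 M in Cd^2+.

s = 4.6 × 10^-7 M

Cd(OH)2(s) ⇌ Cd^2+ + 2 OH^-
Ksp = [Cd^2+][OH^-]^2
Let s = moles of Cd(OH)2 that dissolve per litre. [Cd^2+] = 0.025 + s ≈ 0.025, [OH^-] = 2s (since the Cd^2+ already present dominates).
Ksp ≈ 0.025 × (2s)^2
s = 4.6 × 10^-7 M
Check: s = 4.6 x 10^-7 ≪ 0.025, so the approximation is valid.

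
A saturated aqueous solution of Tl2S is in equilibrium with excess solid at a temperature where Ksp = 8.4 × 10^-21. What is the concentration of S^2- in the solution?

Tl2S(s) <=> 2 Tl^+(aq) + S^2-(aq)
Ksp = [Tl^+]^2[S^2-]
For each mole of Tl2S that dissolves: [Tl^+] = 2s, [S^2-] = s.
So Ksp = (2s)^2 × s = 4s^3
s^3 = 8.4 × 10^-21 / 4, so s = 1.28 x 10^-7 M
[S^2-] = s = 1.3 × 10^-7 M

1.3e-7 M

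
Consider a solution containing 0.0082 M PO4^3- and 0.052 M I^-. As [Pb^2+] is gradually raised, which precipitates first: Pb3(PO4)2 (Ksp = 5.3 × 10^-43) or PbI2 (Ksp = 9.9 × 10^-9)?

Pb3(PO4)2

Each salt begins to precipitate when Q = Ksp, i.e. when [Pb^2+] reaches its threshold.
For Pb3(PO4)2: 5.3 × 10^-43 = (0.0082)^2 × [Pb^2+]^3  ⇒  [Pb^2+] = 2.0 × 10^-13 M.
For PbI2: 9.9 × 10^-9 = (0.052)^2 × [Pb^2+]  ⇒  [Pb^2+] = 3.7 × 10^-6 M.
The salt with the lower threshold [Pb^2+] precipitates first: Pb3(PO4)2.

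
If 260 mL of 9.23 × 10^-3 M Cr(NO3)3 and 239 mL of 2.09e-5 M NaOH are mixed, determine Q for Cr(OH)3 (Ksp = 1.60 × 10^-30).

Total volume = 260 + 239 = 499 mL.
[Cr^3+] = 9.23 x 10^-3 × (260/499) = 4.809 × 10^-3 M
[OH^-] = 2.09 × 10^-5 × (239/499) = 1.001 × 10^-5 M
Cr(OH)3(s) <=> Cr^3+(aq) + 3 OH^-(aq), so Q = [Cr^3+][OH^-]^3
Q = (4.809 × 10^-3)(1.001 × 10^-5)^3 = 4.82 × 10^-18
Q > Ksp, so Cr(OH)3 will precipitate.

Q = 4.82 × 10^-18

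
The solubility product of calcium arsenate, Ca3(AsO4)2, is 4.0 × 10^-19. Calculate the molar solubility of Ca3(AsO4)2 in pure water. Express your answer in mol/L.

s = 8.2e-5 M

Ca3(AsO4)2(s) ⇌ 3 Ca^2+ + 2 AsO4^3-
Ksp = [Ca^2+]^3[AsO4^3-]^2
If s mol/L of Ca3(AsO4)2 dissolves, [Ca^2+] = 3s and [AsO4^3-] = 2s.
Ksp = (3s)^3(2s)^2 = 108s^5
Solving, s = (4.0 × 10^-19/108)^(1/5) = 8.2 × 10^-5 M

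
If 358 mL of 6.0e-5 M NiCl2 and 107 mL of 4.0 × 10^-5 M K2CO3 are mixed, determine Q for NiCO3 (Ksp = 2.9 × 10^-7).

4.3 × 10^-10

Total volume = 358 + 107 = 465 mL.
[Ni^2+] = 6.0 × 10^-5 × (358/465) = 4.62 × 10^-5 M
[CO3^2-] = 4.0 × 10^-5 × (107/465) = 9.20 × 10^-6 M
NiCO3(s) ⇌ Ni^2+ + CO3^2-, so Q = [Ni^2+][CO3^2-]
Q = (4.62 × 10^-5)(9.20 x 10^-6) = 4.3 × 10^-10
Q < Ksp, so no precipitate of NiCO3 forms.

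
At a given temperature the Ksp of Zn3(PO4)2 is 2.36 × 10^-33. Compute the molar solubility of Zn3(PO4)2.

1.17e-7 M

Zn3(PO4)2(s) ⇌ 3 Zn^2+ + 2 PO4^3-
Ksp = [Zn^2+]^3[PO4^3-]^2
For each mole of Zn3(PO4)2 that dissolves: [Zn^2+] = 3s, [PO4^3-] = 2s.
Ksp = (3s)^3(2s)^2 = 108s^5
Solving, s = (2.36 × 10^-33/108)^(1/5) = 1.17 × 10^-7 M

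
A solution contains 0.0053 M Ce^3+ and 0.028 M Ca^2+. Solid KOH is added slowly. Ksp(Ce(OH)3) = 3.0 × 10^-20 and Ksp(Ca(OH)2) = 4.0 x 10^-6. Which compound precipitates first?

Precipitation of each salt starts when its ion product equals its Ksp.
For Ce(OH)3: 3.0 × 10^-20 = 0.0053 × [OH^-]^3  ⇒  [OH^-] = 1.8 x 10^-6 M.
For Ca(OH)2: 4.0 x 10^-6 = 0.028 × [OH^-]^2  ⇒  [OH^-] = 1.2 × 10^-2 M.
The salt with the lower threshold [OH^-] precipitates first: Ce(OH)3.

Ce(OH)3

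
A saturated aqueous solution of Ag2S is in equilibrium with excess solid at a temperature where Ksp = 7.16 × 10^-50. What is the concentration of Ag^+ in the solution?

Ag2S(s) ⇌ 2 Ag^+ + S^2-
Ksp = [Ag^+]^2[S^2-]
If s mol/L of Ag2S dissolves, [Ag^+] = 2s and [S^2-] = s.
Ksp = (2s)^2s = 4s^3
Solving, s = (7.16 × 10^-50/4)^(1/3) = 2.616 x 10^-17 M
[Ag^+] = 2s = 5.23 × 10^-17 M

[Ag^+] ≈ 5.23 × 10^-17 M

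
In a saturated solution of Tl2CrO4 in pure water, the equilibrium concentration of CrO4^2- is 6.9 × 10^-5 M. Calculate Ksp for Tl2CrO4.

Tl2CrO4(s) <=> 2 Tl^+(aq) + CrO4^2-(aq)
Stoichiometry gives [Tl^+] = (2/1)[CrO4^2-] = 1.38 x 10^-4 M.
Ksp = [Tl^+]^2[CrO4^2-]
Ksp = (1.38 × 10^-4)^2 × 6.9 x 10^-5 = 1.3 x 10^-12

Ksp ≈ 1.3e-12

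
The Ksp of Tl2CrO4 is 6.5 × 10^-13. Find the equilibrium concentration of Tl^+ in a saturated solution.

Tl2CrO4(s) <=> 2 Tl^+(aq) + CrO4^2-(aq)
Ksp = [Tl^+]^2[CrO4^2-]
Let s = molar solubility. Then [Tl^+] = 2s and [CrO4^2-] = s.
Ksp = (2s)^2s = 4s^3
s^3 = 6.5 × 10^-13 / 4, so s = 5.46 × 10^-5 M
[Tl^+] = 2s = 1.1 × 10^-4 M

[Tl^+] = 1.1e-4 M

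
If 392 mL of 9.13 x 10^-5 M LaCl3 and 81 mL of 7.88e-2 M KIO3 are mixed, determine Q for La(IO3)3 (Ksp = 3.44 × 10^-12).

1.86 × 10^-10

Total volume = 392 + 81 = 473 mL.
[La^3+] = 9.13 × 10^-5 × (392/473) = 7.567 x 10^-5 M
[IO3^-] = 7.88 x 10^-2 × (81/473) = 1.349 × 10^-2 M
La(IO3)3(s) ⇌ La^3+(aq) + 3 IO3^-(aq), so Q = [La^3+][IO3^-]^3
Q = (7.567 x 10^-5)(1.349 x 10^-2)^3 = 1.86 × 10^-10
Q > Ksp, so La(IO3)3 will precipitate.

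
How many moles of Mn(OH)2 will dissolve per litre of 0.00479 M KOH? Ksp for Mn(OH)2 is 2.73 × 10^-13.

Mn(OH)2(s) <=> Mn^2+ + 2 OH^-
Ksp = [Mn^2+][OH^-]^2
Let s be the molar solubility in this solution. [Mn^2+] = s, [OH^-] = 0.00479 + 2s ≈ 0.00479 (common-ion effect: OH^- is already 0.00479 M).
Ksp ≈ s × (0.00479)^2
s = 1.19 x 10^-8 M
Check: 2s = 2.4 × 10^-8 ≪ 0.00479, so the approximation is valid.

s = 1.19e-8 M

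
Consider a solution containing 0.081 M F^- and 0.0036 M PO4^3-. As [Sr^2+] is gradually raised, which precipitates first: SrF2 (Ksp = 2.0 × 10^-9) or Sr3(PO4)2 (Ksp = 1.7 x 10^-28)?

Each salt begins to precipitate when Q = Ksp, i.e. when [Sr^2+] reaches its threshold.
For SrF2: 2.0 × 10^-9 = (0.081)^2 × [Sr^2+]  ⇒  [Sr^2+] = 3.0 x 10^-7 M.
For Sr3(PO4)2: 1.7 x 10^-28 = (0.0036)^2 × [Sr^2+]^3  ⇒  [Sr^2+] = 2.4 x 10^-8 M.
The salt with the lower threshold [Sr^2+] precipitates first: Sr3(PO4)2.

Sr3(PO4)2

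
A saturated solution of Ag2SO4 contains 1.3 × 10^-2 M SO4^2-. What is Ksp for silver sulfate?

Ksp ≈ 8.8 x 10^-6

Ag2SO4(s) ⇌ 2 Ag^+(aq) + SO4^2-(aq)
Stoichiometry gives [Ag^+] = (2/1)[SO4^2-] = 2.60 × 10^-2 M.
Ksp = [Ag^+]^2[SO4^2-]
Ksp = (2.60 x 10^-2)^2 × 1.3 × 10^-2 = 8.8 × 10^-6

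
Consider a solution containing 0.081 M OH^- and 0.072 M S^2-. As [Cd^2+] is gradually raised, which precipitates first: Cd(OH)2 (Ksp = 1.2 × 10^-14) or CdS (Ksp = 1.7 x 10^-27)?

CdS

Precipitation of each salt starts when its ion product equals its Ksp.
For Cd(OH)2: 1.2 × 10^-14 = (0.081)^2 × [Cd^2+]  ⇒  [Cd^2+] = 1.8 × 10^-12 M.
For CdS: 1.7 x 10^-27 = 0.072 × [Cd^2+]  ⇒  [Cd^2+] = 2.4 × 10^-26 M.
The salt with the lower threshold [Cd^2+] precipitates first: CdS.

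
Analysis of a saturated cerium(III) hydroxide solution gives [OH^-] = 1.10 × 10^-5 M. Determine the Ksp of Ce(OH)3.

Ce(OH)3(s) <=> Ce^3+(aq) + 3 OH^-(aq)
Stoichiometry gives [Ce^3+] = (1/3)[OH^-] = 3.667 × 10^-6 M.
Ksp = [Ce^3+][OH^-]^3
Ksp = 3.667 × 10^-6 × (1.10 × 10^-5)^3 = 4.88 x 10^-21

Ksp ≈ 4.88e-21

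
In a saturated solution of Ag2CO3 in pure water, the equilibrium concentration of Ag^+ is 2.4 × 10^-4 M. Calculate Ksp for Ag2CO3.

Ag2CO3(s) ⇌ 2 Ag^+ + CO3^2-
Stoichiometry gives [CO3^2-] = (1/2)[Ag^+] = 1.20 x 10^-4 M.
Ksp = [Ag^+]^2[CO3^2-]
Ksp = (2.4 × 10^-4)^2 × 1.20 × 10^-4 = 6.9 x 10^-12

Ksp = 6.9 × 10^-12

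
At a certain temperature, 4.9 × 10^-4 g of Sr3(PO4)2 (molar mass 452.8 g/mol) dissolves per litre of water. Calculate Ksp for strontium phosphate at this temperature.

Ksp ≈ 1.6 × 10^-28

Molar solubility s = (4.9 × 10^-4 g/L) / (452.8 g/mol) = 1.08 × 10^-6 M.
Sr3(PO4)2(s) <=> 3 Sr^2+ + 2 PO4^3-
With molar solubility s: [Sr^2+] = 3s, [PO4^3-] = 2s.
Ksp = [Sr^2+]^3[PO4^3-]^2
Ksp = (3s)^3(2s)^2 = 108s^5
Ksp = 108 × (1.08 × 10^-6)^5 = 1.6 × 10^-28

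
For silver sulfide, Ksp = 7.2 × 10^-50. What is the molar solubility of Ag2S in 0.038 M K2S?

s ≈ 6.9 × 10^-25 M

Ag2S(s) <=> 2 Ag^+(aq) + S^2-(aq)
Ksp = [Ag^+]^2[S^2-]
Let s be the molar solubility in this solution. [Ag^+] = 2s, [S^2-] = 0.038 + s ≈ 0.038 (since S^2- from K2S dominates).
Ksp ≈ (2s)^2 × 0.038
s = 6.9 × 10^-25 M
Check: s = 6.9 x 10^-25 ≪ 0.038, so the approximation is valid.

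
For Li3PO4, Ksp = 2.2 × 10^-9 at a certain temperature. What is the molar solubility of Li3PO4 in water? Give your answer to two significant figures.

Li3PO4(s) ⇌ 3 Li^+(aq) + PO4^3-(aq)
Ksp = [Li^+]^3[PO4^3-]
If s mol/L of Li3PO4 dissolves, [Li^+] = 3s and [PO4^3-] = s.
Substituting: Ksp = (3s)^3s = 27s^4
s = (2.2 × 10^-9 / 27)^(1/4) = 3.0 x 10^-3 M

s = 3.0 x 10^-3 M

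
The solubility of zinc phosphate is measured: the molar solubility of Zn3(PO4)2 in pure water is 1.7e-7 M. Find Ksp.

Zn3(PO4)2(s) ⇌ 3 Zn^2+ + 2 PO4^3-
If s mol/L of Zn3(PO4)2 dissolves, [Zn^2+] = 3s and [PO4^3-] = 2s.
Ksp = [Zn^2+]^3[PO4^3-]^2
Substituting: Ksp = (3s)^3(2s)^2 = 108s^5
With s = 1.7 × 10^-7: Ksp = 1.5 × 10^-32

Ksp = 1.5 × 10^-32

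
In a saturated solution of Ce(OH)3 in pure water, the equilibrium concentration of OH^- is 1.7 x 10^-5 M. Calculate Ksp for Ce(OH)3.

Ce(OH)3(s) <=> Ce^3+(aq) + 3 OH^-(aq)
Stoichiometry gives [Ce^3+] = (1/3)[OH^-] = 5.67 × 10^-6 M.
Ksp = [Ce^3+][OH^-]^3
Ksp = 5.67 x 10^-6 × (1.7 × 10^-5)^3 = 2.8 × 10^-20

2.8 × 10^-20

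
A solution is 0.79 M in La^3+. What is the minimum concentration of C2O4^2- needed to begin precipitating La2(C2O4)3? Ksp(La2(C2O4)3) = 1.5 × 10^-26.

La2(C2O4)3(s) ⇌ 2 La^3+(aq) + 3 C2O4^2-(aq)
Ksp = [La^3+]^2[C2O4^2-]^3
Precipitation begins when Q = Ksp. With [La^3+] = 0.79 M:
1.5 × 10^-26 = (0.79)^2 × [C2O4^2-]^3
[C2O4^2-] = (1.5 × 10^-26 / 6.24 x 10^-1)^(1/3) = 2.9 × 10^-9 M

[C2O4^2-] = 2.9e-9 M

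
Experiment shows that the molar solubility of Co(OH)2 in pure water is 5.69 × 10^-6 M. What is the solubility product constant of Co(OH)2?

Ksp = 7.37e-16

Co(OH)2(s) <=> Co^2+ + 2 OH^-
For each mole of Co(OH)2 that dissolves: [Co^2+] = s, [OH^-] = 2s.
Ksp = [Co^2+][OH^-]^2
Ksp = s(2s)^2 = 4s^3
With s = 5.69 × 10^-6: Ksp = 7.37 × 10^-16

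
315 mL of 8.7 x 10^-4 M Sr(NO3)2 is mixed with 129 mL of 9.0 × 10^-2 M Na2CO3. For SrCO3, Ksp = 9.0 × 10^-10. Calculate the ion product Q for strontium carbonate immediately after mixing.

Q ≈ 1.6e-5

Total volume = 315 + 129 = 444 mL.
[Sr^2+] = 8.7 × 10^-4 × (315/444) = 6.17 × 10^-4 M
[CO3^2-] = 9.0 × 10^-2 × (129/444) = 2.61 x 10^-2 M
SrCO3(s) ⇌ Sr^2+(aq) + CO3^2-(aq), so Q = [Sr^2+][CO3^2-]
Q = (6.17 x 10^-4)(2.61 × 10^-2) = 1.6 x 10^-5
Q > Ksp, so SrCO3 will precipitate.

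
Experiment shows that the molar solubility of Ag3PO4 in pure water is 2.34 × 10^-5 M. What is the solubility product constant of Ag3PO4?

Ag3PO4(s) <=> 3 Ag^+(aq) + PO4^3-(aq)
For each mole of Ag3PO4 that dissolves: [Ag^+] = 3s, [PO4^3-] = s.
Ksp = [Ag^+]^3[PO4^3-]
So Ksp = (3s)^3 × s = 27s^4
Ksp = 27 × (2.34 × 10^-5)^4 = 8.10 × 10^-18

Ksp = 8.10 × 10^-18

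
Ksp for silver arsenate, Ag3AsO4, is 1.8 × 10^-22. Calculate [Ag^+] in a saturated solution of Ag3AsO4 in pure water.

[Ag^+] = 4.8 x 10^-6 M

Ag3AsO4(s) ⇌ 3 Ag^+(aq) + AsO4^3-(aq)
Ksp = [Ag^+]^3[AsO4^3-]
For each mole of Ag3AsO4 that dissolves: [Ag^+] = 3s, [AsO4^3-] = s.
Substituting: Ksp = (3s)^3s = 27s^4
s^4 = 1.8 × 10^-22 / 27, so s = 1.61 × 10^-6 M
[Ag^+] = 3s = 4.8 × 10^-6 M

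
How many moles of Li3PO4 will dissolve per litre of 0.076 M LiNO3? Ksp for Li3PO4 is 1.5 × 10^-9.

Li3PO4(s) ⇌ 3 Li^+(aq) + PO4^3-(aq)
Ksp = [Li^+]^3[PO4^3-]
Let s be the molar solubility in this solution. [Li^+] = 0.076 + 3s ≈ 0.076, [PO4^3-] = s (Ksp is small, so little additional dissolves).
Ksp ≈ (0.076)^3 × s
s = 3.4 × 10^-6 M
Check: 3s = 1.0 × 10^-5 ≪ 0.076, so the approximation is valid.

3.4 × 10^-6 M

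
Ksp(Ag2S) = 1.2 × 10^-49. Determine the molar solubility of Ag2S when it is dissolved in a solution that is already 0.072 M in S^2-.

Ag2S(s) <=> 2 Ag^+(aq) + S^2-(aq)
Ksp = [Ag^+]^2[S^2-]
If s mol/L dissolves here, [Ag^+] = 2s, [S^2-] = 0.072 + s ≈ 0.072 (common-ion effect: S^2- is already 0.072 M).
Ksp ≈ (2s)^2 × 0.072
s = 6.5 × 10^-25 M
Check: s = 6.5 × 10^-25 ≪ 0.072, so the approximation is valid.

s ≈ 6.5e-25 M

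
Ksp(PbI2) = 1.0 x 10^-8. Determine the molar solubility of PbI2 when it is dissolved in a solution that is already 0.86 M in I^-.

s = 1.4 × 10^-8 M

PbI2(s) <=> Pb^2+ + 2 I^-
Ksp = [Pb^2+][I^-]^2
Let s = moles of PbI2 that dissolve per litre. [Pb^2+] = s, [I^-] = 0.86 + 2s ≈ 0.86 (common-ion effect: I^- is already 0.86 M).
Ksp ≈ s × (0.86)^2
s = 1.4 × 10^-8 M
Check: 2s = 2.7 × 10^-8 ≪ 0.86, so the approximation is valid.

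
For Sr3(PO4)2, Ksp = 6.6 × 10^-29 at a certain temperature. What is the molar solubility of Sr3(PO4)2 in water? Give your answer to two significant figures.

9.1 x 10^-7 M

Sr3(PO4)2(s) ⇌ 3 Sr^2+(aq) + 2 PO4^3-(aq)
Ksp = [Sr^2+]^3[PO4^3-]^2
For each mole of Sr3(PO4)2 that dissolves: [Sr^2+] = 3s, [PO4^3-] = 2s.
Substituting: Ksp = (3s)^3(2s)^2 = 108s^5
s = (6.6 × 10^-29 / 108)^(1/5) = 9.1 × 10^-7 M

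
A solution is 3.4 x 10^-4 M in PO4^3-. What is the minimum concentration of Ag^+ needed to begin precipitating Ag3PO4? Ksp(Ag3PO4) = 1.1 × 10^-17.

[Ag^+] = 3.2e-5 M

Ag3PO4(s) <=> 3 Ag^+(aq) + PO4^3-(aq)
Ksp = [Ag^+]^3[PO4^3-]
Precipitation begins when Q = Ksp. With [PO4^3-] = 3.4 x 10^-4 M:
1.1 × 10^-17 = (3.4 x 10^-4) × [Ag^+]^3
[Ag^+] = (1.1 × 10^-17 / 3.4 × 10^-4)^(1/3) = 3.2 × 10^-5 M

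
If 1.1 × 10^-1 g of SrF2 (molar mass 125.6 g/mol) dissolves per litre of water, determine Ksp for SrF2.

Molar solubility s = (1.1 x 10^-1 g/L) / (125.6 g/mol) = 8.76 x 10^-4 M.
SrF2(s) ⇌ Sr^2+ + 2 F^-
For each mole of SrF2 that dissolves: [Sr^2+] = s, [F^-] = 2s.
Ksp = [Sr^2+][F^-]^2
Substituting: Ksp = s(2s)^2 = 4s^3
With s = 8.76 × 10^-4: Ksp = 2.7 x 10^-9

Ksp = 2.7e-9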